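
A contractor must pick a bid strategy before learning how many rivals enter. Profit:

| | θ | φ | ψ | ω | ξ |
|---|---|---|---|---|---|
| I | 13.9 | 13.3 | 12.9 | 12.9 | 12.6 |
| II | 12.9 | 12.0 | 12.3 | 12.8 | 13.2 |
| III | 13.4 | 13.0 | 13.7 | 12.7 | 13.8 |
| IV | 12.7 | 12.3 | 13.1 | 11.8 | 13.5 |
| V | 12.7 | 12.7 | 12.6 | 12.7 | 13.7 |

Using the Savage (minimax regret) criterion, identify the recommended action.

Column bests: θ=13.9, φ=13.3, ψ=13.7, ω=12.9, ξ=13.8.
I regrets: 0.0, 0.0, 0.8, 0.0, 1.2 → max 1.2
II regrets: 1.0, 1.3, 1.4, 0.1, 0.6 → max 1.4
III regrets: 0.5, 0.3, 0.0, 0.2, 0.0 → max 0.5
IV regrets: 1.2, 1.0, 0.6, 1.1, 0.3 → max 1.2
V regrets: 1.2, 0.6, 1.1, 0.2, 0.1 → max 1.2
Smallest max regret = 0.5 → III.

III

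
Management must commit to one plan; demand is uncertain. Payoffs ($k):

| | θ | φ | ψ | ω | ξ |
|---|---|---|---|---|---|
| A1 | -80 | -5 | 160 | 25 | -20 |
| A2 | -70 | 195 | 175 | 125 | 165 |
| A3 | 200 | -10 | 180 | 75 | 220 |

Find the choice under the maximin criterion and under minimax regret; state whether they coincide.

Row minima: A1=-80, A2=-70, A3=-10
Best worst-case = -10 → A3.
Column bests: θ=200, φ=195, ψ=180, ω=125, ξ=220.
A1 regrets: 280, 200, 20, 100, 240 → max 280
A2 regrets: 270, 0, 5, 0, 55 → max 270
A3 regrets: 0, 205, 0, 50, 0 → max 205
Smallest max regret = 205 → A3.

maximin → A3; minimax regret → A3 (agree)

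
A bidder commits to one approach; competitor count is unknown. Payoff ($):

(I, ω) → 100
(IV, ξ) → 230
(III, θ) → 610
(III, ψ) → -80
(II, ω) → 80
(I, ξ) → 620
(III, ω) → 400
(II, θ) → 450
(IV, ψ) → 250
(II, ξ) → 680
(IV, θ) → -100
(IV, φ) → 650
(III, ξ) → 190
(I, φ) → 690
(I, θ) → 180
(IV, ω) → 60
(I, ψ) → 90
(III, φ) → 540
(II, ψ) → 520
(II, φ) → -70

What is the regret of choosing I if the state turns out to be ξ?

Best payoff under ξ is 680.
Regret = 680 − 620 = 60.

60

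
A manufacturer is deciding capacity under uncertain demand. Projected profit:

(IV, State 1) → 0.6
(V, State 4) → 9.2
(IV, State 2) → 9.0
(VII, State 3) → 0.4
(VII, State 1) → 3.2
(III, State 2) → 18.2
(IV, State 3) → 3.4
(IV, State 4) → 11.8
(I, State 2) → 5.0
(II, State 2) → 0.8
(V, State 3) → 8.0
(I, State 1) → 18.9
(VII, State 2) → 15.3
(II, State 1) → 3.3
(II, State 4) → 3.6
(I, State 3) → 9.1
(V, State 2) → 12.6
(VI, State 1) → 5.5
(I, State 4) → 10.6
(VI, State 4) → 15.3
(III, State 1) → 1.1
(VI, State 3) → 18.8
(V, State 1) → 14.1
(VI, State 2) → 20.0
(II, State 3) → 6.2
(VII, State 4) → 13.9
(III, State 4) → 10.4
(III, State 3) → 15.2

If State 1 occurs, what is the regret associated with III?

Best payoff under State 1 is 18.9.
Regret = 18.9 − 1.1 = 17.8.

17.8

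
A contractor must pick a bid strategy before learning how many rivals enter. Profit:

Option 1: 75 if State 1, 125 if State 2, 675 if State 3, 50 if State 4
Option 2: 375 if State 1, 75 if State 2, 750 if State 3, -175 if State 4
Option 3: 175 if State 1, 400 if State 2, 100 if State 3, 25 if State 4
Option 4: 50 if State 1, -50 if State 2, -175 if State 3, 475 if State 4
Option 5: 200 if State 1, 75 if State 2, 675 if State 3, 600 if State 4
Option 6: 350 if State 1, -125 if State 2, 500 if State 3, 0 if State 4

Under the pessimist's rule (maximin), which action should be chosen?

Option 5

Row minima: Option 1=50, Option 2=-175, Option 3=25, Option 4=-175, Option 5=75, Option 6=-125
Best worst-case = 75 → Option 5.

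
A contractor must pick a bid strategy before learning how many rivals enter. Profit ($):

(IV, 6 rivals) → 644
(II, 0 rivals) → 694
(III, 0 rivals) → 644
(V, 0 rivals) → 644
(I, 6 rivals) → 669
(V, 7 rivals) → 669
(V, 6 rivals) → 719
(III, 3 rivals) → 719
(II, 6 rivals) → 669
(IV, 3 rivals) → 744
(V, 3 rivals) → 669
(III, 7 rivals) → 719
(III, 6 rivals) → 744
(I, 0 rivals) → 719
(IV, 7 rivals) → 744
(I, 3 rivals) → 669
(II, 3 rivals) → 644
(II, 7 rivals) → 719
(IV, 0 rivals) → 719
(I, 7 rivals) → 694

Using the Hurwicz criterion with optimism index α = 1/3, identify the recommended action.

I

I: 1/3·719 + 2/3·669 = 2057/3
II: 1/3·719 + 2/3·644 = 669
III: 1/3·744 + 2/3·644 = 2032/3
IV: 1/3·744 + 2/3·644 = 2032/3
V: 1/3·719 + 2/3·644 = 669
Highest Hurwicz score = 2057/3 → I.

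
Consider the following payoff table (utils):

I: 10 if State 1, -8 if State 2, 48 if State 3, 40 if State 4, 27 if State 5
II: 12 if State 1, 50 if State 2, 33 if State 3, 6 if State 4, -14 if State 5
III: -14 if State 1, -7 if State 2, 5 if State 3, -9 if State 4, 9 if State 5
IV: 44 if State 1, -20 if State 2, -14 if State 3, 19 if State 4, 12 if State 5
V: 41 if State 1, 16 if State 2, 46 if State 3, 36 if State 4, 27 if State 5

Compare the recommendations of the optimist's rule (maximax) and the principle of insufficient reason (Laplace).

Row maxima: I=48, II=50, III=9, IV=44, V=46
Best best-case = 50 → II.
Row averages: I=23.4, II=17.4, III=-3.2, IV=8.2, V=33.2
Highest average = 33.2 → V.

maximax → II; laplace → V (disagree)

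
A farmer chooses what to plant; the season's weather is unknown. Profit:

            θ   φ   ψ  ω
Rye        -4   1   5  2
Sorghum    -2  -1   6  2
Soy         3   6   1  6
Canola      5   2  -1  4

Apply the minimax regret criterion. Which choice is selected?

Soy

Column bests: θ=5, φ=6, ψ=6, ω=6.
Rye regrets: 9, 5, 1, 4 → max 9
Sorghum regrets: 7, 7, 0, 4 → max 7
Soy regrets: 2, 0, 5, 0 → max 5
Canola regrets: 0, 4, 7, 2 → max 7
Smallest max regret = 5 → Soy.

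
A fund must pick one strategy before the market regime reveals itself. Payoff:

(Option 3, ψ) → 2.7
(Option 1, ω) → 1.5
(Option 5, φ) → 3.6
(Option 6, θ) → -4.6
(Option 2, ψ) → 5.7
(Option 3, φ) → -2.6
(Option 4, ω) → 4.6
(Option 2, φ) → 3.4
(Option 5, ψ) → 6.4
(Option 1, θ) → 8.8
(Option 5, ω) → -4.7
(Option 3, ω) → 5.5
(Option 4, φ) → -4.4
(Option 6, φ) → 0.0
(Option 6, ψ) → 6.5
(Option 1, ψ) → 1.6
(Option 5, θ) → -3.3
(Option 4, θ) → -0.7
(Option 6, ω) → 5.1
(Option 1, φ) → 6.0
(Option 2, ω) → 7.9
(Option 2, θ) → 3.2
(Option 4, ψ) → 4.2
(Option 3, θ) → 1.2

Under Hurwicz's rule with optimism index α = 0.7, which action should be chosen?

Option 1

Option 1: 0.7·8.8 + 0.3·1.5 = 6.61
Option 2: 0.7·7.9 + 0.3·3.2 = 6.49
Option 3: 0.7·5.5 + 0.3·(-2.6) = 3.07
Option 4: 0.7·4.6 + 0.3·(-4.4) = 1.9
Option 5: 0.7·6.4 + 0.3·(-4.7) = 3.07
Option 6: 0.7·6.5 + 0.3·(-4.6) = 3.17
Highest Hurwicz score = 6.61 → Option 1.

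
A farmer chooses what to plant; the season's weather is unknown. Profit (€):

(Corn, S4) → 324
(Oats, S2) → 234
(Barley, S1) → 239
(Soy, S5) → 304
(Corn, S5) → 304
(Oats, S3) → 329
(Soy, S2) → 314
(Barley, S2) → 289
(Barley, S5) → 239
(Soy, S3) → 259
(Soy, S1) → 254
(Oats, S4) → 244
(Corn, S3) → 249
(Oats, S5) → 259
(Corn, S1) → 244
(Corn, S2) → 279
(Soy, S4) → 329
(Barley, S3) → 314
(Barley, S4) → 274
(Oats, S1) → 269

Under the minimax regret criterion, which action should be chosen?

Barley

Column bests: S1=269, S2=314, S3=329, S4=329, S5=304.
Barley regrets: 30, 25, 15, 55, 65 → max 65
Corn regrets: 25, 35, 80, 5, 0 → max 80
Oats regrets: 0, 80, 0, 85, 45 → max 85
Soy regrets: 15, 0, 70, 0, 0 → max 70
Smallest max regret = 65 → Barley.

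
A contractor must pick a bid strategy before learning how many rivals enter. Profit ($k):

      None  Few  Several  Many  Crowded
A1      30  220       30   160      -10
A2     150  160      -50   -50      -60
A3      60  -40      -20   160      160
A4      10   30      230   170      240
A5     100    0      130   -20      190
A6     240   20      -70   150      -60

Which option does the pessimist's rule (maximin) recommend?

Row minima: A1=-10, A2=-60, A3=-40, A4=10, A5=-20, A6=-70
Best worst-case = 10 → A4.

A4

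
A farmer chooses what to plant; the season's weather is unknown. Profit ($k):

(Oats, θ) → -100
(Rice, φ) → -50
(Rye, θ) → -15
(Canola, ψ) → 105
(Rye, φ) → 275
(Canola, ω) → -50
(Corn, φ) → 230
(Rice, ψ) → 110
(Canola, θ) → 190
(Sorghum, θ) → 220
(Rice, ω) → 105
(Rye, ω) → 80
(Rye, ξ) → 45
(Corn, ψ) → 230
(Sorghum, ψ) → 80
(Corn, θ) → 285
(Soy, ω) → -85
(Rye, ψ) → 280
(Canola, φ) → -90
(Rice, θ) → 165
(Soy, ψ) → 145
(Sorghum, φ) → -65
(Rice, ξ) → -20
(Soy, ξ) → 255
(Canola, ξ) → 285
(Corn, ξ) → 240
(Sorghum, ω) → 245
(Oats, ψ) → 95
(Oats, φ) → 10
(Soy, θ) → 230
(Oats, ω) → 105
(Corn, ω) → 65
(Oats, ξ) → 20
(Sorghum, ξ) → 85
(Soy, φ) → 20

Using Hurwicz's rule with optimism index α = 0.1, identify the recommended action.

Corn

Rye: 0.1·280 + 0.9·(-15) = 14.5
Canola: 0.1·285 + 0.9·(-90) = -52.5
Rice: 0.1·165 + 0.9·(-50) = -28.5
Corn: 0.1·285 + 0.9·65 = 87
Soy: 0.1·255 + 0.9·(-85) = -51
Oats: 0.1·105 + 0.9·(-100) = -79.5
Sorghum: 0.1·245 + 0.9·(-65) = -34
Highest Hurwicz score = 87 → Corn.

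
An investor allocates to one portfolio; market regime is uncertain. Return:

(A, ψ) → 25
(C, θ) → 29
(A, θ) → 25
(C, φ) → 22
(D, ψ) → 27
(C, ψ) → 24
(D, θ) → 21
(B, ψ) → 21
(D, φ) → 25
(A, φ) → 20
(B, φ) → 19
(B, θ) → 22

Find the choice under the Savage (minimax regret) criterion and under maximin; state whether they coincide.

Column bests: θ=29, φ=25, ψ=27.
A regrets: 4, 5, 2 → max 5
B regrets: 7, 6, 6 → max 7
C regrets: 0, 3, 3 → max 3
D regrets: 8, 0, 0 → max 8
Smallest max regret = 3 → C.
Row minima: A=20, B=19, C=22, D=21
Best worst-case = 22 → C.

minimax regret → C; maximin → C (agree)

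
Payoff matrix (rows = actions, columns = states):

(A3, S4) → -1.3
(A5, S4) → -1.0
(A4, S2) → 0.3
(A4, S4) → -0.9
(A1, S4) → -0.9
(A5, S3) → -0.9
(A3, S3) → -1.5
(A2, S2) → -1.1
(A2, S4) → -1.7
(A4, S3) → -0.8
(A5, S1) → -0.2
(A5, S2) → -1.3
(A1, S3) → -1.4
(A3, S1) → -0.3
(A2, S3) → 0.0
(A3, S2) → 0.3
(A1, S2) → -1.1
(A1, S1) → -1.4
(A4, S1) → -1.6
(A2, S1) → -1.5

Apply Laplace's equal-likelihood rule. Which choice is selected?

A3

Row averages: A1=-1.2, A2=-1.075, A3=-0.7, A4=-0.75, A5=-0.85
Highest average = -0.7 → A3.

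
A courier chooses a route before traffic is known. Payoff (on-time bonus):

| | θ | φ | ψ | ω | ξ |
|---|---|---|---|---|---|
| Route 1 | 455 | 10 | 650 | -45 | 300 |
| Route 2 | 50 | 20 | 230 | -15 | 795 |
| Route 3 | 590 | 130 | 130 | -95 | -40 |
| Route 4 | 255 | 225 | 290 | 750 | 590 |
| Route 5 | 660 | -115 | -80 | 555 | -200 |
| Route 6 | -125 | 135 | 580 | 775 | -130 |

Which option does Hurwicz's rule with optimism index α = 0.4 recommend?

Route 4

Route 1: 0.4·650 + 0.6·(-45) = 233
Route 2: 0.4·795 + 0.6·(-15) = 309
Route 3: 0.4·590 + 0.6·(-95) = 179
Route 4: 0.4·750 + 0.6·225 = 435
Route 5: 0.4·660 + 0.6·(-200) = 144
Route 6: 0.4·775 + 0.6·(-130) = 232
Highest Hurwicz score = 435 → Route 4.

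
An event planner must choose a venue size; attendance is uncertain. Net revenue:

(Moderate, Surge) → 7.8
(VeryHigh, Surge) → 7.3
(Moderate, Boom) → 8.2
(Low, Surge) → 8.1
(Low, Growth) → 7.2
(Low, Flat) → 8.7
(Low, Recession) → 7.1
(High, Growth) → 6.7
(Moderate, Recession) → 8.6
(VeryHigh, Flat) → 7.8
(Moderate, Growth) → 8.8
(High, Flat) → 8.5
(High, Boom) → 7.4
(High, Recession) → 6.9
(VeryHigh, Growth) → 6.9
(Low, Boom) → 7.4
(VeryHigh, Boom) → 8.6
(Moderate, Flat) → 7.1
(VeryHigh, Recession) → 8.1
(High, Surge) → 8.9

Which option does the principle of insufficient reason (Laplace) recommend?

Row averages: Low=7.7, Moderate=8.1, High=7.68, VeryHigh=7.74
Highest average = 8.1 → Moderate.

Moderate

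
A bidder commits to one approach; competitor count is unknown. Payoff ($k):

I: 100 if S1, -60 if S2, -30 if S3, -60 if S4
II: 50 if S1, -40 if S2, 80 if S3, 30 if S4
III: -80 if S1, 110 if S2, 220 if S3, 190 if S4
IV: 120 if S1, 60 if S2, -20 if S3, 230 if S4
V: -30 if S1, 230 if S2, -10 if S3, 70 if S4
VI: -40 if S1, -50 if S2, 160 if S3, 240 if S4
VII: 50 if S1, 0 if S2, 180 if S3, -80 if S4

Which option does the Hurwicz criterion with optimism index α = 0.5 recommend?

I: 0.5·100 + 0.5·(-60) = 20
II: 0.5·80 + 0.5·(-40) = 20
III: 0.5·220 + 0.5·(-80) = 70
IV: 0.5·230 + 0.5·(-20) = 105
V: 0.5·230 + 0.5·(-30) = 100
VI: 0.5·240 + 0.5·(-50) = 95
VII: 0.5·180 + 0.5·(-80) = 50
Highest Hurwicz score = 105 → IV.

IV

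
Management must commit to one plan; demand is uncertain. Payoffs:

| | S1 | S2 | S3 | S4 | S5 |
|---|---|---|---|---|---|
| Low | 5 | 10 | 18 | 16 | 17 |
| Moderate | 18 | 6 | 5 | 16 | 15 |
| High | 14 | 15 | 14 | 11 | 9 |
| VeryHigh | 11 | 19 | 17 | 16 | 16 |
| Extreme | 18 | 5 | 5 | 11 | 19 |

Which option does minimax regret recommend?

Column bests: S1=18, S2=19, S3=18, S4=16, S5=19.
Low regrets: 13, 9, 0, 0, 2 → max 13
Moderate regrets: 0, 13, 13, 0, 4 → max 13
High regrets: 4, 4, 4, 5, 10 → max 10
VeryHigh regrets: 7, 0, 1, 0, 3 → max 7
Extreme regrets: 0, 14, 13, 5, 0 → max 14
Smallest max regret = 7 → VeryHigh.

VeryHigh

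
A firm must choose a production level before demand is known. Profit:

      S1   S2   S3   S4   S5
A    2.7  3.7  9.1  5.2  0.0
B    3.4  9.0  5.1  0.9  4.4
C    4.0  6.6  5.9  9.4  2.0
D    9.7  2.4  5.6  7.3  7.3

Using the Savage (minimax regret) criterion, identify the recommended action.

C

Column bests: S1=9.7, S2=9.0, S3=9.1, S4=9.4, S5=7.3.
A regrets: 7.0, 5.3, 0.0, 4.2, 7.3 → max 7.3
B regrets: 6.3, 0.0, 4.0, 8.5, 2.9 → max 8.5
C regrets: 5.7, 2.4, 3.2, 0.0, 5.3 → max 5.7
D regrets: 0.0, 6.6, 3.5, 2.1, 0.0 → max 6.6
Smallest max regret = 5.7 → C.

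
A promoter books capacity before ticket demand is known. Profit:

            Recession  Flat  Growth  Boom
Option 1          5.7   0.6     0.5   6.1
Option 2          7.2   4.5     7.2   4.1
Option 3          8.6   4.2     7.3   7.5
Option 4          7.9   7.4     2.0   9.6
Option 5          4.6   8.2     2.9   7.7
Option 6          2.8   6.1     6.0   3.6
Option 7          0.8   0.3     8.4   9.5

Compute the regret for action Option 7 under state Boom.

0.1

Best payoff under Boom is 9.6.
Regret = 9.6 − 9.5 = 0.1.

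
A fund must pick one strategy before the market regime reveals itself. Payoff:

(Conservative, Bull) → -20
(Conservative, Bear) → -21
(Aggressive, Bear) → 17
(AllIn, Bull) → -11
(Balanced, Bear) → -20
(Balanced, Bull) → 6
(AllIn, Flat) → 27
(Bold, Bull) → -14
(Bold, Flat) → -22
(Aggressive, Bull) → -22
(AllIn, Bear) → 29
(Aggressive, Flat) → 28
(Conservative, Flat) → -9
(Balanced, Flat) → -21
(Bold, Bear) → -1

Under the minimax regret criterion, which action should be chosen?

Column bests: Bear=29, Flat=28, Bull=6.
Conservative regrets: 50, 37, 26 → max 50
Balanced regrets: 49, 49, 0 → max 49
Aggressive regrets: 12, 0, 28 → max 28
Bold regrets: 30, 50, 20 → max 50
AllIn regrets: 0, 1, 17 → max 17
Smallest max regret = 17 → AllIn.

AllIn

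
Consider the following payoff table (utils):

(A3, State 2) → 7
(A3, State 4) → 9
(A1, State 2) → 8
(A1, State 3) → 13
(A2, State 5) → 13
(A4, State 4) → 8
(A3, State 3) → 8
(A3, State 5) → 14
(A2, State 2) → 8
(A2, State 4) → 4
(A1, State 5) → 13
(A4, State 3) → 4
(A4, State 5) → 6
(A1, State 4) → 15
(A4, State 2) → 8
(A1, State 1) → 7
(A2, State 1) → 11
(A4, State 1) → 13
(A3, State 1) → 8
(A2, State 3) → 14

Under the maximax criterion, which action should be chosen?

A1

Row maxima: A1=15, A2=14, A3=14, A4=13
Best best-case = 15 → A1.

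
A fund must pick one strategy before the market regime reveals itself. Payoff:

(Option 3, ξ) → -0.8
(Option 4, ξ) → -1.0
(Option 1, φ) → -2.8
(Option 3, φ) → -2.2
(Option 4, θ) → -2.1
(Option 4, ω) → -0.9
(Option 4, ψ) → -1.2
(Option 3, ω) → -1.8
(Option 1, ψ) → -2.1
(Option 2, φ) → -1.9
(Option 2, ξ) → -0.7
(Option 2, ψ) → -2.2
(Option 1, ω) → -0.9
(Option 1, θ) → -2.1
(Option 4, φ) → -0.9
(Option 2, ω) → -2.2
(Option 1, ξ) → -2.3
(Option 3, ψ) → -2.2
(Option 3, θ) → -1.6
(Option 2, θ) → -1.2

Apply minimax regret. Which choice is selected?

Option 4

Column bests: θ=-1.2, φ=-0.9, ψ=-1.2, ω=-0.9, ξ=-0.7.
Option 1 regrets: 0.9, 1.9, 0.9, 0.0, 1.6 → max 1.9
Option 2 regrets: 0.0, 1.0, 1.0, 1.3, 0.0 → max 1.3
Option 3 regrets: 0.4, 1.3, 1.0, 0.9, 0.1 → max 1.3
Option 4 regrets: 0.9, 0.0, 0.0, 0.0, 0.3 → max 0.9
Smallest max regret = 0.9 → Option 4.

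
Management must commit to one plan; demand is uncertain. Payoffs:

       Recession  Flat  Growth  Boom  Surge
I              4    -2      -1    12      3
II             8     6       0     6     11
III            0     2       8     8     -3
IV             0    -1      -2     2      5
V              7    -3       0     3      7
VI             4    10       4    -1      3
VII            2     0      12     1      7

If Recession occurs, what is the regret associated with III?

Best payoff under Recession is 8.
Regret = 8 − 0 = 8.

8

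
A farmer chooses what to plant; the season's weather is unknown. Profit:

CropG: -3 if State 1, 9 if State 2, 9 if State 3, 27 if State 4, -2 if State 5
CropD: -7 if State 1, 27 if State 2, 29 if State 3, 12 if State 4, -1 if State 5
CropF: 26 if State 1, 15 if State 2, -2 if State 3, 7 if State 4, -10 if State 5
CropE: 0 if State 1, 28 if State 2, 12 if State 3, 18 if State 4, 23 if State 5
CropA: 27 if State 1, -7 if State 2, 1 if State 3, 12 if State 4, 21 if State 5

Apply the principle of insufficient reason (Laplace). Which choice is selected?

Row averages: CropG=8, CropD=12, CropF=7.2, CropE=16.2, CropA=10.8
Highest average = 16.2 → CropE.

CropE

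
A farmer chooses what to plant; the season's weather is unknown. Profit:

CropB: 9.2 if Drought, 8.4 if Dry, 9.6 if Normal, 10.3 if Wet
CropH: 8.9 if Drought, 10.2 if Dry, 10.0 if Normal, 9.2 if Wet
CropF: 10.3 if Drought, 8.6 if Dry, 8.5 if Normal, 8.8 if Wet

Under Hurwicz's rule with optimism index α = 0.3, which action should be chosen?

CropH

CropB: 0.3·10.3 + 0.7·8.4 = 8.97
CropH: 0.3·10.2 + 0.7·8.9 = 9.29
CropF: 0.3·10.3 + 0.7·8.5 = 9.04
Highest Hurwicz score = 9.29 → CropH.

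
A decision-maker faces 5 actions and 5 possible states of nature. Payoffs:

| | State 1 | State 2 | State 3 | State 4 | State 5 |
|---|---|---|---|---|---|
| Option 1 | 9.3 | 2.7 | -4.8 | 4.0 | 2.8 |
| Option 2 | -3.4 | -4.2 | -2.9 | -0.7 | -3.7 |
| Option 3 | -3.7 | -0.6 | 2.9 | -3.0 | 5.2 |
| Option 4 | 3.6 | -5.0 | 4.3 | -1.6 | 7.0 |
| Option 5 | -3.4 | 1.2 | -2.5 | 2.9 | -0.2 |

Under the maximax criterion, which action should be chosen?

Option 1

Row maxima: Option 1=9.3, Option 2=-0.7, Option 3=5.2, Option 4=7.0, Option 5=2.9
Best best-case = 9.3 → Option 1.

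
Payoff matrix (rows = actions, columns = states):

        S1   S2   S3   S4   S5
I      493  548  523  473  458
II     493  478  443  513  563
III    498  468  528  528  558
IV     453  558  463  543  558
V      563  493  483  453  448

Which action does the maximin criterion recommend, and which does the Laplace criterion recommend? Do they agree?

Row minima: I=458, II=443, III=468, IV=453, V=448
Best worst-case = 468 → III.
Row averages: I=499, II=498, III=516, IV=515, V=488
Highest average = 516 → III.

maximin → III; laplace → III (agree)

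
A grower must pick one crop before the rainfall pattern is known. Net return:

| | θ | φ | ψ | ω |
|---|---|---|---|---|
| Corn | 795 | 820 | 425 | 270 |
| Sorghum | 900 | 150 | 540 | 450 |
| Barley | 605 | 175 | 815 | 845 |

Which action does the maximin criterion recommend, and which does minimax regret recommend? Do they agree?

maximin → Corn; minimax regret → Corn (agree)

Row minima: Corn=270, Sorghum=150, Barley=175
Best worst-case = 270 → Corn.
Column bests: θ=900, φ=820, ψ=815, ω=845.
Corn regrets: 105, 0, 390, 575 → max 575
Sorghum regrets: 0, 670, 275, 395 → max 670
Barley regrets: 295, 645, 0, 0 → max 645
Smallest max regret = 575 → Corn.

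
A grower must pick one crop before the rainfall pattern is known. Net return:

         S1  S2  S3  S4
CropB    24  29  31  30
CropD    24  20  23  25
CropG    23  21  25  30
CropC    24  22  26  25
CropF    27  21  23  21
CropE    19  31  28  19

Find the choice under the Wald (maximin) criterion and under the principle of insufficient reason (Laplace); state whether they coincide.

maximin → CropB; laplace → CropB (agree)

Row minima: CropB=24, CropD=20, CropG=21, CropC=22, CropF=21, CropE=19
Best worst-case = 24 → CropB.
Row averages: CropB=28.5, CropD=23, CropG=24.75, CropC=24.25, CropF=23, CropE=24.25
Highest average = 28.5 → CropB.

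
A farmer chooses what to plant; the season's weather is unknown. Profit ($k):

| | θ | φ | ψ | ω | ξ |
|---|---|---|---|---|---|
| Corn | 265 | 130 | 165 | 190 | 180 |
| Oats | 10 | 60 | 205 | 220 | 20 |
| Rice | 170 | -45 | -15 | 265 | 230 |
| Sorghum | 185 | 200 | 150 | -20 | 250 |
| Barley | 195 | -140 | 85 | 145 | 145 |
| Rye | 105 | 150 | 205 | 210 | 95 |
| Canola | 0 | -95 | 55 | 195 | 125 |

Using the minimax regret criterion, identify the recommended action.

Column bests: θ=265, φ=200, ψ=205, ω=265, ξ=250.
Corn regrets: 0, 70, 40, 75, 70 → max 75
Oats regrets: 255, 140, 0, 45, 230 → max 255
Rice regrets: 95, 245, 220, 0, 20 → max 245
Sorghum regrets: 80, 0, 55, 285, 0 → max 285
Barley regrets: 70, 340, 120, 120, 105 → max 340
Rye regrets: 160, 50, 0, 55, 155 → max 160
Canola regrets: 265, 295, 150, 70, 125 → max 295
Smallest max regret = 75 → Corn.

Corn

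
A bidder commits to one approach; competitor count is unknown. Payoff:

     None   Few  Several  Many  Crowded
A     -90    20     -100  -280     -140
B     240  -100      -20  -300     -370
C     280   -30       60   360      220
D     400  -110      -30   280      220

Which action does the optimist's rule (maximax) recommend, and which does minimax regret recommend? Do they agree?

Row maxima: A=20, B=240, C=360, D=400
Best best-case = 400 → D.
Column bests: None=400, Few=20, Several=60, Many=360, Crowded=220.
A regrets: 490, 0, 160, 640, 360 → max 640
B regrets: 160, 120, 80, 660, 590 → max 660
C regrets: 120, 50, 0, 0, 0 → max 120
D regrets: 0, 130, 90, 80, 0 → max 130
Smallest max regret = 120 → C.

maximax → D; minimax regret → C (disagree)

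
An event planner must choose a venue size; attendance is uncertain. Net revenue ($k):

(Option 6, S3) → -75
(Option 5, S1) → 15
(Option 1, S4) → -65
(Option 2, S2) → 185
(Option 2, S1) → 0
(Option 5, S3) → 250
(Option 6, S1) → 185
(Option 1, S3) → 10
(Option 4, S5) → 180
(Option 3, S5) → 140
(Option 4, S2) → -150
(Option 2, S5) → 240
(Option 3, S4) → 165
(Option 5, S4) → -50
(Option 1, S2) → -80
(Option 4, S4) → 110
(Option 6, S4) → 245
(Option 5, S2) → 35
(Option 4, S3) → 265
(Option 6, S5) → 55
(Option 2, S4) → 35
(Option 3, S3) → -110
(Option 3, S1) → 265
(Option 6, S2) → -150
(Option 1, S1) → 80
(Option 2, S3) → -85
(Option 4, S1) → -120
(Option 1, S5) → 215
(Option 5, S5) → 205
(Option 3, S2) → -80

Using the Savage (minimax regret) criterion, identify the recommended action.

Option 5

Column bests: S1=265, S2=185, S3=265, S4=245, S5=240.
Option 1 regrets: 185, 265, 255, 310, 25 → max 310
Option 2 regrets: 265, 0, 350, 210, 0 → max 350
Option 3 regrets: 0, 265, 375, 80, 100 → max 375
Option 4 regrets: 385, 335, 0, 135, 60 → max 385
Option 5 regrets: 250, 150, 15, 295, 35 → max 295
Option 6 regrets: 80, 335, 340, 0, 185 → max 340
Smallest max regret = 295 → Option 5.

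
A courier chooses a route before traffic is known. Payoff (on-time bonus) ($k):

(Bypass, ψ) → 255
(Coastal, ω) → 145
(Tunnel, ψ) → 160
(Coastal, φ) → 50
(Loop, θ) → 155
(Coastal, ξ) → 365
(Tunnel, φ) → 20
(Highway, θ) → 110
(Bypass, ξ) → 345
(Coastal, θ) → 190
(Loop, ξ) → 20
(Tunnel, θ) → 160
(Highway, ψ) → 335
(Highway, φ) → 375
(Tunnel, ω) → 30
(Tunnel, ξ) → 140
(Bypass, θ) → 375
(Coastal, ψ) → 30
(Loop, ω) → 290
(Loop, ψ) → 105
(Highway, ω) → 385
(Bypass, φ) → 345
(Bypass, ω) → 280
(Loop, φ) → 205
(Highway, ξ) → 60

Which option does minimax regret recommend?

Bypass

Column bests: θ=375, φ=375, ψ=335, ω=385, ξ=365.
Bypass regrets: 0, 30, 80, 105, 20 → max 105
Highway regrets: 265, 0, 0, 0, 305 → max 305
Loop regrets: 220, 170, 230, 95, 345 → max 345
Tunnel regrets: 215, 355, 175, 355, 225 → max 355
Coastal regrets: 185, 325, 305, 240, 0 → max 325
Smallest max regret = 105 → Bypass.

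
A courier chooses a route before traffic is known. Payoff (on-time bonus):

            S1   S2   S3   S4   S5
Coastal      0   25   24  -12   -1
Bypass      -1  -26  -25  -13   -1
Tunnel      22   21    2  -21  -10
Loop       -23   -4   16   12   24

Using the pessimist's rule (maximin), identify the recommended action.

Row minima: Coastal=-12, Bypass=-26, Tunnel=-21, Loop=-23
Best worst-case = -12 → Coastal.

Coastal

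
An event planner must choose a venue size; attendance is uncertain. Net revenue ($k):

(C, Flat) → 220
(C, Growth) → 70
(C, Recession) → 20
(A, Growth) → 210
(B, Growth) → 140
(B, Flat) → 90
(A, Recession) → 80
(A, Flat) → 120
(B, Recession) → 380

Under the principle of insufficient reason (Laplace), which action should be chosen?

Row averages: A=410/3, B=610/3, C=310/3
Highest average = 610/3 → B.

B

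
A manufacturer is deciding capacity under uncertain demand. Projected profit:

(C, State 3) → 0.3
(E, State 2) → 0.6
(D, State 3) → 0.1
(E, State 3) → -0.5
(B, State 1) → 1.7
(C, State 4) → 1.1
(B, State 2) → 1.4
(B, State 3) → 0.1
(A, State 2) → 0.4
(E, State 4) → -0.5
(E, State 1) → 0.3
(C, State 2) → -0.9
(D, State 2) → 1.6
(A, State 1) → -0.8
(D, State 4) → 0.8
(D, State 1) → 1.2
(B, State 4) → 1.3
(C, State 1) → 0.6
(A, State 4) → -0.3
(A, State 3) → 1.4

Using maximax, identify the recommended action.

B

Row maxima: A=1.4, B=1.7, C=1.1, D=1.6, E=0.6
Best best-case = 1.7 → B.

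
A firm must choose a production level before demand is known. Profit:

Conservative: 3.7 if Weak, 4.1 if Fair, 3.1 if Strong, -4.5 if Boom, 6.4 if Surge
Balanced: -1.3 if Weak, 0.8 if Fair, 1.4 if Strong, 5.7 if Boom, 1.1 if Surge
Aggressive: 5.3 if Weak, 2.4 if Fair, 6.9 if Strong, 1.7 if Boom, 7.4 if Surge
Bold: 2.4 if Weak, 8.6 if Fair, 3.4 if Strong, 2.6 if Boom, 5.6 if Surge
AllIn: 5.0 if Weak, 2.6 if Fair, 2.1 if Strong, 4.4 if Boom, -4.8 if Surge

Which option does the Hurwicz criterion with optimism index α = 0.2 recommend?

Bold

Conservative: 0.2·6.4 + 0.8·(-4.5) = -2.32
Balanced: 0.2·5.7 + 0.8·(-1.3) = 0.1
Aggressive: 0.2·7.4 + 0.8·1.7 = 2.84
Bold: 0.2·8.6 + 0.8·2.4 = 3.64
AllIn: 0.2·5.0 + 0.8·(-4.8) = -2.84
Highest Hurwicz score = 3.64 → Bold.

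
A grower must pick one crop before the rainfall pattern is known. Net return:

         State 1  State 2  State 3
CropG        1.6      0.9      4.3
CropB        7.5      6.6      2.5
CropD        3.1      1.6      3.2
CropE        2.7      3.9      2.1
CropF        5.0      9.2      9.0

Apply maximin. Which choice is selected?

Row minima: CropG=0.9, CropB=2.5, CropD=1.6, CropE=2.1, CropF=5.0
Best worst-case = 5.0 → CropF.

CropF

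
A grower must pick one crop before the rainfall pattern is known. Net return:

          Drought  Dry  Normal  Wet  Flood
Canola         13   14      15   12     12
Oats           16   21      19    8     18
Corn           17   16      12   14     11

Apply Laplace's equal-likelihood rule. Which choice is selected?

Oats

Row averages: Canola=13.2, Oats=16.4, Corn=14
Highest average = 16.4 → Oats.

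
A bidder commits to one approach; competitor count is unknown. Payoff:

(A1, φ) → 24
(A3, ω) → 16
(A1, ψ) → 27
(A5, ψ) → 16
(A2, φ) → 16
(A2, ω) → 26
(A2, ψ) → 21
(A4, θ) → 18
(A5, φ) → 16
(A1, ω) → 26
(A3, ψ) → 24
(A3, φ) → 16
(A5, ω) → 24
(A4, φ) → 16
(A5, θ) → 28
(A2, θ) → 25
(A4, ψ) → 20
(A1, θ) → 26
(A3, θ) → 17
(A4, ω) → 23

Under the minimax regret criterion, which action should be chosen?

A1

Column bests: θ=28, φ=24, ψ=27, ω=26.
A1 regrets: 2, 0, 0, 0 → max 2
A2 regrets: 3, 8, 6, 0 → max 8
A3 regrets: 11, 8, 3, 10 → max 11
A4 regrets: 10, 8, 7, 3 → max 10
A5 regrets: 0, 8, 11, 2 → max 11
Smallest max regret = 2 → A1.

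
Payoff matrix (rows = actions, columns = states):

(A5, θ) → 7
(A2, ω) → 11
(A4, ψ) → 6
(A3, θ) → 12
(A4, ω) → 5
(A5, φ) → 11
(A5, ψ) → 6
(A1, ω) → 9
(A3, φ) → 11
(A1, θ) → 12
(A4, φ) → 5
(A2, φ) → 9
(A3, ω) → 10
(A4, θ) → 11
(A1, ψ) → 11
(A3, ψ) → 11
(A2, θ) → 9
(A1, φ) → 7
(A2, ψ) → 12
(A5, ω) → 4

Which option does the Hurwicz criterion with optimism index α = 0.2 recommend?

A1: 0.2·12 + 0.8·7 = 8
A2: 0.2·12 + 0.8·9 = 9.6
A3: 0.2·12 + 0.8·10 = 10.4
A4: 0.2·11 + 0.8·5 = 6.2
A5: 0.2·11 + 0.8·4 = 5.4
Highest Hurwicz score = 10.4 → A3.

A3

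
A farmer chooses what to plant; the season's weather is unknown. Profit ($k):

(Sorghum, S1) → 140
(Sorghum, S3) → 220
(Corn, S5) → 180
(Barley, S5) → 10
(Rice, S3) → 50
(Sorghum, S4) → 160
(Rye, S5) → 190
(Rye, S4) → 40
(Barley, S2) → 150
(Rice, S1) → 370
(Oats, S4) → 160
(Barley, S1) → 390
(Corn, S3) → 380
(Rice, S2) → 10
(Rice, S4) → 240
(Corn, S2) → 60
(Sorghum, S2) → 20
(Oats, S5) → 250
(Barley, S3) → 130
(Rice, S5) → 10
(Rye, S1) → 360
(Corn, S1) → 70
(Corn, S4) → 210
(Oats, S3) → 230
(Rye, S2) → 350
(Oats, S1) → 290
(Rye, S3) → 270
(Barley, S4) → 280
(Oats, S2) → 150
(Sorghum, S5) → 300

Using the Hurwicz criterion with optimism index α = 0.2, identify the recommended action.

Oats

Corn: 0.2·380 + 0.8·60 = 124
Rye: 0.2·360 + 0.8·40 = 104
Oats: 0.2·290 + 0.8·150 = 178
Barley: 0.2·390 + 0.8·10 = 86
Sorghum: 0.2·300 + 0.8·20 = 76
Rice: 0.2·370 + 0.8·10 = 82
Highest Hurwicz score = 178 → Oats.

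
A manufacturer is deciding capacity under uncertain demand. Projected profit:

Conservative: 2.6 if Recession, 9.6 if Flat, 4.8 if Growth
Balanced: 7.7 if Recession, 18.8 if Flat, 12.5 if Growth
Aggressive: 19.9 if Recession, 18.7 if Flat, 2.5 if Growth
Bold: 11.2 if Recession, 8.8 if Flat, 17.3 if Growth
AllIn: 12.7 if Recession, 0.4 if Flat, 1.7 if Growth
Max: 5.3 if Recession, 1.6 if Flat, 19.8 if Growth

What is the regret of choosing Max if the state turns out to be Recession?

Best payoff under Recession is 19.9.
Regret = 19.9 − 5.3 = 14.6.

14.6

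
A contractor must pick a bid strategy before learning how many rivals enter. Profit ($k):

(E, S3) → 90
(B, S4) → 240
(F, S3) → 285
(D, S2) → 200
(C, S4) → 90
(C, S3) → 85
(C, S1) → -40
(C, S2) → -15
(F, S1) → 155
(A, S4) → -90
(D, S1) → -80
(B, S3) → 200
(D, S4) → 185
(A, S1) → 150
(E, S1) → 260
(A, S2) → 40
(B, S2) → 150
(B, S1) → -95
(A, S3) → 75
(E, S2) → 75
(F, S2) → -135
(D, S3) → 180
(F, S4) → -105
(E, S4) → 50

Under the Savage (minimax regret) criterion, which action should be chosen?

E

Column bests: S1=260, S2=200, S3=285, S4=240.
A regrets: 110, 160, 210, 330 → max 330
B regrets: 355, 50, 85, 0 → max 355
C regrets: 300, 215, 200, 150 → max 300
D regrets: 340, 0, 105, 55 → max 340
E regrets: 0, 125, 195, 190 → max 195
F regrets: 105, 335, 0, 345 → max 345
Smallest max regret = 195 → E.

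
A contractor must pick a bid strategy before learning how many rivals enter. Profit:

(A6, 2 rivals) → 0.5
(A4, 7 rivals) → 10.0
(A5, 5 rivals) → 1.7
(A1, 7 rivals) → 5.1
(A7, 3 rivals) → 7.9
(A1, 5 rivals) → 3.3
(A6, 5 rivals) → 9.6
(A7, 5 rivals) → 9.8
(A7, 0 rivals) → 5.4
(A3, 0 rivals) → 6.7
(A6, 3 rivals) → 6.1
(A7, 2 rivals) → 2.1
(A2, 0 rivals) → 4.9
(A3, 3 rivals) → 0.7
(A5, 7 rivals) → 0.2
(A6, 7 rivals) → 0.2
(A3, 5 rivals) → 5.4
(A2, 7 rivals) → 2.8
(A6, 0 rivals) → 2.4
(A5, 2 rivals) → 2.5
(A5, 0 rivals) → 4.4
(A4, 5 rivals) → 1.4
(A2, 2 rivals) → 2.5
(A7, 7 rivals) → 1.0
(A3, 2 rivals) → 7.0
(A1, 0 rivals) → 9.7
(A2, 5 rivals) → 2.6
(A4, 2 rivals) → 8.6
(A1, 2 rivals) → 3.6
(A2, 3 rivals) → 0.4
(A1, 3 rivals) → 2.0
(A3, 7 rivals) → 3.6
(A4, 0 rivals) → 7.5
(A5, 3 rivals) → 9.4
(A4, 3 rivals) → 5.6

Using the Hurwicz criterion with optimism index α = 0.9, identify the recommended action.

A1: 0.9·9.7 + 0.1·2.0 = 8.93
A2: 0.9·4.9 + 0.1·0.4 = 4.45
A3: 0.9·7.0 + 0.1·0.7 = 6.37
A4: 0.9·10.0 + 0.1·1.4 = 9.14
A5: 0.9·9.4 + 0.1·0.2 = 8.48
A6: 0.9·9.6 + 0.1·0.2 = 8.66
A7: 0.9·9.8 + 0.1·1.0 = 8.92
Highest Hurwicz score = 9.14 → A4.

A4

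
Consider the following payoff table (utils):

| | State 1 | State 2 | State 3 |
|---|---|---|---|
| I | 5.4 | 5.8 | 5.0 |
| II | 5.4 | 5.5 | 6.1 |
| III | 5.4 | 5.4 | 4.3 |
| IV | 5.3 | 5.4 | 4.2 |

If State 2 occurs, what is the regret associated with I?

0.0

Best payoff under State 2 is 5.8.
Regret = 5.8 − 5.8 = 0.0.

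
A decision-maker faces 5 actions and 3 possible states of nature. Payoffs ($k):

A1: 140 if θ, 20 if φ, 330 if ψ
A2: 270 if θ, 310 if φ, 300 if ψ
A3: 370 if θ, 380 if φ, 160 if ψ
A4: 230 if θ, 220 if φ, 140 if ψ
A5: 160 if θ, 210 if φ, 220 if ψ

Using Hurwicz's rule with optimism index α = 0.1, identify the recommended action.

A2

A1: 0.1·330 + 0.9·20 = 51
A2: 0.1·310 + 0.9·270 = 274
A3: 0.1·380 + 0.9·160 = 182
A4: 0.1·230 + 0.9·140 = 149
A5: 0.1·220 + 0.9·160 = 166
Highest Hurwicz score = 274 → A2.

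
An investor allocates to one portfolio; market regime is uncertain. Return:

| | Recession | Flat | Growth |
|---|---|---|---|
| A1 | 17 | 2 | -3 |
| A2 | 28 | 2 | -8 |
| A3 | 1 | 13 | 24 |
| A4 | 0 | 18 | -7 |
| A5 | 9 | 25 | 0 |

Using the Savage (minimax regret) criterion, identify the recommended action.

A5

Column bests: Recession=28, Flat=25, Growth=24.
A1 regrets: 11, 23, 27 → max 27
A2 regrets: 0, 23, 32 → max 32
A3 regrets: 27, 12, 0 → max 27
A4 regrets: 28, 7, 31 → max 31
A5 regrets: 19, 0, 24 → max 24
Smallest max regret = 24 → A5.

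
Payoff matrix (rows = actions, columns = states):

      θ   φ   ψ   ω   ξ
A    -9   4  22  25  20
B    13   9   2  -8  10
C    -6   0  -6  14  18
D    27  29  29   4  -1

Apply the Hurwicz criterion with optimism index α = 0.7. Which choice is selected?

D

A: 0.7·25 + 0.3·(-9) = 14.8
B: 0.7·13 + 0.3·(-8) = 6.7
C: 0.7·18 + 0.3·(-6) = 10.8
D: 0.7·29 + 0.3·(-1) = 20
Highest Hurwicz score = 20 → D.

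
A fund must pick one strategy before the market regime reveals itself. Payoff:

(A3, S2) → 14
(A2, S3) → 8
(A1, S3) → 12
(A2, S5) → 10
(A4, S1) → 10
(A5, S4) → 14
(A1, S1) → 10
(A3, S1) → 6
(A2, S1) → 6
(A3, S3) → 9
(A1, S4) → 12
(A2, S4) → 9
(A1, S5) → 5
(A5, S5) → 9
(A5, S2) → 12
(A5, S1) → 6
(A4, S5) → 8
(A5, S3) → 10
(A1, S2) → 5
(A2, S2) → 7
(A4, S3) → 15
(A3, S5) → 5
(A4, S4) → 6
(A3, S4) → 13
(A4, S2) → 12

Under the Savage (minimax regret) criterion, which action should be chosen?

Column bests: S1=10, S2=14, S3=15, S4=14, S5=10.
A1 regrets: 0, 9, 3, 2, 5 → max 9
A2 regrets: 4, 7, 7, 5, 0 → max 7
A3 regrets: 4, 0, 6, 1, 5 → max 6
A4 regrets: 0, 2, 0, 8, 2 → max 8
A5 regrets: 4, 2, 5, 0, 1 → max 5
Smallest max regret = 5 → A5.

A5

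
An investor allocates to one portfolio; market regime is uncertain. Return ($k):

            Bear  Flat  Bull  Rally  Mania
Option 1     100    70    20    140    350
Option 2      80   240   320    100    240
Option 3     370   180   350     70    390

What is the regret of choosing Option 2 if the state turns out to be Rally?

Best payoff under Rally is 140.
Regret = 140 − 100 = 40.

40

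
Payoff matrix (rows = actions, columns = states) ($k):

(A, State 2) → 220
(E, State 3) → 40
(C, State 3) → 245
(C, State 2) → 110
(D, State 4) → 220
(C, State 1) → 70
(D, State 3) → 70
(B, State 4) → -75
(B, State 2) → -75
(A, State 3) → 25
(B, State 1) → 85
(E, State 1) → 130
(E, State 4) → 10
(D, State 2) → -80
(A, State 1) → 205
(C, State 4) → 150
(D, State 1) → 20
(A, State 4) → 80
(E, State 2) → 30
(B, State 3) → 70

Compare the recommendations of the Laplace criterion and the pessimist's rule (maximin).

Row averages: A=132.5, B=1.25, C=143.75, D=57.5, E=52.5
Highest average = 143.75 → C.
Row minima: A=25, B=-75, C=70, D=-80, E=10
Best worst-case = 70 → C.

laplace → C; maximin → C (agree)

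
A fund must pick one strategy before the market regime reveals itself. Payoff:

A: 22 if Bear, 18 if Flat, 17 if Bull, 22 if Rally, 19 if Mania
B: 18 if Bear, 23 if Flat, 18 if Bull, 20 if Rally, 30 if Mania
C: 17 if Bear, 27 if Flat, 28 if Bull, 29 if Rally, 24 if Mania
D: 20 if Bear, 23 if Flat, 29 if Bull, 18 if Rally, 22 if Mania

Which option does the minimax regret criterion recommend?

Column bests: Bear=22, Flat=27, Bull=29, Rally=29, Mania=30.
A regrets: 0, 9, 12, 7, 11 → max 12
B regrets: 4, 4, 11, 9, 0 → max 11
C regrets: 5, 0, 1, 0, 6 → max 6
D regrets: 2, 4, 0, 11, 8 → max 11
Smallest max regret = 6 → C.

C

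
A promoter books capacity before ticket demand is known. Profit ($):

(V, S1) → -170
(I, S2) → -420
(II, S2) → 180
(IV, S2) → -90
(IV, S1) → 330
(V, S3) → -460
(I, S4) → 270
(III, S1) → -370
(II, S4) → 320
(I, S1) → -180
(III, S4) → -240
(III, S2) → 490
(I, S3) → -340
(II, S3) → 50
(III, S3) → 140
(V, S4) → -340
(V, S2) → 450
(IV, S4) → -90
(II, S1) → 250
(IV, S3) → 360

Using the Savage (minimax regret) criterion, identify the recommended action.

Column bests: S1=330, S2=490, S3=360, S4=320.
I regrets: 510, 910, 700, 50 → max 910
II regrets: 80, 310, 310, 0 → max 310
III regrets: 700, 0, 220, 560 → max 700
IV regrets: 0, 580, 0, 410 → max 580
V regrets: 500, 40, 820, 660 → max 820
Smallest max regret = 310 → II.

II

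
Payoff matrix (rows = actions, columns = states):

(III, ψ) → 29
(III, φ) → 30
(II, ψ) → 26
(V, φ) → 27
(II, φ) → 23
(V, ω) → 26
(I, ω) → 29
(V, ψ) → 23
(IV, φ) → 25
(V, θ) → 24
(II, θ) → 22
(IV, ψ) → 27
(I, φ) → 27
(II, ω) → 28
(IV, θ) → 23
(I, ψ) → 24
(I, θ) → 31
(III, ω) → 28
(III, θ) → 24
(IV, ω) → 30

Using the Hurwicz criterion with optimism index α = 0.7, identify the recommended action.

I: 0.7·31 + 0.3·24 = 28.9
II: 0.7·28 + 0.3·22 = 26.2
III: 0.7·30 + 0.3·24 = 28.2
IV: 0.7·30 + 0.3·23 = 27.9
V: 0.7·27 + 0.3·23 = 25.8
Highest Hurwicz score = 28.9 → I.

I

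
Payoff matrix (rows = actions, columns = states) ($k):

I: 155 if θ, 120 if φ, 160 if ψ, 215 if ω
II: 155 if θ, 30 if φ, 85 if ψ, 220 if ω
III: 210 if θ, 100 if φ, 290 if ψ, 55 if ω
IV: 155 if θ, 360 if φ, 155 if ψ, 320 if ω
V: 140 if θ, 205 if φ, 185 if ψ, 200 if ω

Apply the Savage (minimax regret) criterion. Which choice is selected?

IV

Column bests: θ=210, φ=360, ψ=290, ω=320.
I regrets: 55, 240, 130, 105 → max 240
II regrets: 55, 330, 205, 100 → max 330
III regrets: 0, 260, 0, 265 → max 265
IV regrets: 55, 0, 135, 0 → max 135
V regrets: 70, 155, 105, 120 → max 155
Smallest max regret = 135 → IV.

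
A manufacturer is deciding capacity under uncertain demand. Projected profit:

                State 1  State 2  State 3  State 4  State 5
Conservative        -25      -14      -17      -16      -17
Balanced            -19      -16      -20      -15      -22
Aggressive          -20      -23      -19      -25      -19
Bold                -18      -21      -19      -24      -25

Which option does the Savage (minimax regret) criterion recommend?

Column bests: State 1=-18, State 2=-14, State 3=-17, State 4=-15, State 5=-17.
Conservative regrets: 7, 0, 0, 1, 0 → max 7
Balanced regrets: 1, 2, 3, 0, 5 → max 5
Aggressive regrets: 2, 9, 2, 10, 2 → max 10
Bold regrets: 0, 7, 2, 9, 8 → max 9
Smallest max regret = 5 → Balanced.

Balanced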